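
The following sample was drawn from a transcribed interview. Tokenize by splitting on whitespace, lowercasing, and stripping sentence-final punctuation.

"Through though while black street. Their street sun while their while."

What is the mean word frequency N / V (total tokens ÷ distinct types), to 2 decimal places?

1.57

N = 11 tokens, V = 7 types.
Mean frequency = N / V = 11 / 7 = 1.57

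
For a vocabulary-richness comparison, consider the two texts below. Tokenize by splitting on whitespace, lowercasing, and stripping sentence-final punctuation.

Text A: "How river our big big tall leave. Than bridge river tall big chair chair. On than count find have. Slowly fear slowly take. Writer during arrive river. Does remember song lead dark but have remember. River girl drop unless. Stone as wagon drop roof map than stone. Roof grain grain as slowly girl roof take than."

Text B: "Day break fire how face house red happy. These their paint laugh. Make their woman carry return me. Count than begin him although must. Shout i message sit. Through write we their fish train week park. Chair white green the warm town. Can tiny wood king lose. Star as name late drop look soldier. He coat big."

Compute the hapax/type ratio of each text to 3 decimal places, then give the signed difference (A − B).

A: hapax=19, V=34, ratio=0.559
B: hapax=54, V=55, ratio=0.982
Difference = 0.559 − 0.982 = -0.423

-0.423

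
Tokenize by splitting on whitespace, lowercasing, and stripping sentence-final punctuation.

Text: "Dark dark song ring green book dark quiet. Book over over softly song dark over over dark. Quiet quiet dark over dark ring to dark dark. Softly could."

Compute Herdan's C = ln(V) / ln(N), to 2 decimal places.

0.69

N = 28, V = 10.
ln(V) = 2.302585, ln(N) = 3.332205
C = 2.302585 / 3.332205 = 0.69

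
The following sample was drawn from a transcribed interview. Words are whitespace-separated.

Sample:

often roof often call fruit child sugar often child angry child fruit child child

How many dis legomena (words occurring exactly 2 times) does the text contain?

Frequencies: child:5, often:3, fruit:2, roof:1, call:1, sugar:1, angry:1
Words with frequency 2: fruit

1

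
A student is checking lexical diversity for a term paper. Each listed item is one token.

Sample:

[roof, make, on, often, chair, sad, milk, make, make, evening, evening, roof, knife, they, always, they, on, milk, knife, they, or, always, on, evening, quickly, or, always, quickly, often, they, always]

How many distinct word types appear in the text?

13

Distinct types: {always, chair, evening, knife, make, milk, often, on, or, quickly, roof, sad, they}
V = 13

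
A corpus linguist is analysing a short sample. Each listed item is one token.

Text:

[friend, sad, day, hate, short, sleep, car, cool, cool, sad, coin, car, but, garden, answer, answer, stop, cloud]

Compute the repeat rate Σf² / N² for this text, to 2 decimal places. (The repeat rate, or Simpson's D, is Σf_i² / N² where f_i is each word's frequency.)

Frequencies: sad:2, car:2, cool:2, answer:2, friend:1, day:1, hate:1, short:1, sleep:1, coin:1, but:1, garden:1, stop:1, cloud:1
Σf² = 26; N² = 324
Repeat rate = 26 / 324 = 0.08

0.08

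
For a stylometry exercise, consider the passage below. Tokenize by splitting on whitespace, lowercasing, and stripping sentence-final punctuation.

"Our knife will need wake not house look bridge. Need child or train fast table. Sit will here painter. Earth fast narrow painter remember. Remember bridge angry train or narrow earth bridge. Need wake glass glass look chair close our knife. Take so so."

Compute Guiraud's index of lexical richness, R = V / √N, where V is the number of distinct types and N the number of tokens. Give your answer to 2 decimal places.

N = 44, V = 26.
√N = 6.633250
R = 26 / 6.633250 = 3.92

3.92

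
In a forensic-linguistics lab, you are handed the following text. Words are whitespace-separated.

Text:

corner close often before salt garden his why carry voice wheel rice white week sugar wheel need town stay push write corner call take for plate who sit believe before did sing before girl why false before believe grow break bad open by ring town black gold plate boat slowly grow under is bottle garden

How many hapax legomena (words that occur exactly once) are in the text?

35

Frequencies: before:4, corner:2, garden:2, why:2, wheel:2, town:2, plate:2, believe:2, grow:2, close:1, often:1, salt:1, his:1, carry:1, voice:1, rice:1, white:1, week:1, sugar:1, need:1, … (24 more, each freq 1)
Hapax (freq=1): bad, black, boat, bottle, break, by, call, carry, close, did, false, for, girl, gold, his, is, need, often, open, push, rice, ring, salt, sing, sit, slowly, stay, sugar, take, under, voice, week, white, who, write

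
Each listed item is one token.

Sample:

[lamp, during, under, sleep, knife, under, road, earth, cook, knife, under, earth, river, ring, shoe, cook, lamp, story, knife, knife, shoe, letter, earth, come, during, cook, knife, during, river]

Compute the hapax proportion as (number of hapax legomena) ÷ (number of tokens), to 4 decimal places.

0.2069

Frequencies: knife:5, during:3, under:3, earth:3, cook:3, lamp:2, river:2, shoe:2, sleep:1, road:1, ring:1, story:1, letter:1, come:1
Hapax count = 6; token count = 29.
Ratio = 6 / 29 = 0.2069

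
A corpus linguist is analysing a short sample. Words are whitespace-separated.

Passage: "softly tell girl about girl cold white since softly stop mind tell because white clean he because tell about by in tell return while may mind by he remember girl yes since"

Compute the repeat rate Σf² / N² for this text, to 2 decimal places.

0.06

Frequencies: tell:4, girl:3, softly:2, about:2, white:2, since:2, mind:2, because:2, he:2, by:2, cold:1, stop:1, clean:1, in:1, return:1, while:1, may:1, remember:1, yes:1
Σf² = 66; N² = 1024
Repeat rate = 66 / 1024 = 0.06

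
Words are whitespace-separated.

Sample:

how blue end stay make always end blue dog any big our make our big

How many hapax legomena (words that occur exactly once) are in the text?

5

Frequencies: blue:2, end:2, make:2, big:2, our:2, how:1, stay:1, always:1, dog:1, any:1
Hapax (freq=1): always, any, dog, how, stay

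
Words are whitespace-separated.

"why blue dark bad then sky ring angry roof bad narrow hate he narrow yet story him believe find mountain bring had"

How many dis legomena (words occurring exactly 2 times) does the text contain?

2

Frequencies: bad:2, narrow:2, why:1, blue:1, dark:1, then:1, sky:1, ring:1, angry:1, roof:1, hate:1, he:1, yet:1, story:1, him:1, believe:1, find:1, mountain:1, bring:1, had:1
Words with frequency 2: bad, narrow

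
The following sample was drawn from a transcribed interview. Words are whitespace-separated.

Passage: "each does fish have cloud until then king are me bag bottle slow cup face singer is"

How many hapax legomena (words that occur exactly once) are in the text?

Frequencies: each:1, does:1, fish:1, have:1, cloud:1, until:1, then:1, king:1, are:1, me:1, bag:1, bottle:1, slow:1, cup:1, face:1, singer:1, is:1
Hapax (freq=1): are, bag, bottle, cloud, cup, does, each, face, fish, have, is, king, me, singer, slow, then, until

17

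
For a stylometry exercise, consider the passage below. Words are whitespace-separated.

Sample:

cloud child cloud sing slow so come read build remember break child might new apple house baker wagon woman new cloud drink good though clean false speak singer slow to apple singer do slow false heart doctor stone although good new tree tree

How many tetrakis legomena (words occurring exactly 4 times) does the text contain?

0

Frequencies: cloud:3, slow:3, new:3, child:2, apple:2, good:2, false:2, singer:2, tree:2, sing:1, so:1, come:1, read:1, build:1, remember:1, break:1, might:1, house:1, baker:1, wagon:1, … (11 more, each freq 1)
Words with frequency 4: (none)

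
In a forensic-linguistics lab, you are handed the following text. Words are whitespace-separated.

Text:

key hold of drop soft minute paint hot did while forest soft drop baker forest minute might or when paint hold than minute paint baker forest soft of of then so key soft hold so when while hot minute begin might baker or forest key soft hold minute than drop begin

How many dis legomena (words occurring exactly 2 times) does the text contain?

Frequencies: soft:5, minute:5, hold:4, forest:4, key:3, of:3, drop:3, paint:3, baker:3, hot:2, while:2, might:2, or:2, when:2, than:2, so:2, begin:2, did:1, then:1
Words with frequency 2: begin, hot, might, or, so, than, when, while

8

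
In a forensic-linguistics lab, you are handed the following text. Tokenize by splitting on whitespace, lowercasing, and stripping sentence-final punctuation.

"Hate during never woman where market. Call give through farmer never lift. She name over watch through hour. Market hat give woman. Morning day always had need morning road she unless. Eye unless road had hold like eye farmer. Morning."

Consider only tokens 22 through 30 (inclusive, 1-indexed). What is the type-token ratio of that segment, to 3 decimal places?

Segment tokens 22–30: woman, morning, day, always, had, need, morning, road, she
Segment N = 9, segment V = 8.
TTR = 8 / 9 = 0.889

0.889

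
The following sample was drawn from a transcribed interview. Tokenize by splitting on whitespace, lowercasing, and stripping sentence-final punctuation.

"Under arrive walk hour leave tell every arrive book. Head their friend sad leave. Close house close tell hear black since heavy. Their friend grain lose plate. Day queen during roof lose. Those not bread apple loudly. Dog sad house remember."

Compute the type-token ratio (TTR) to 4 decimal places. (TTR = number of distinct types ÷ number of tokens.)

N = 41 tokens, V = 32 types.
TTR = V / N = 32 / 41 = 0.7805

0.7805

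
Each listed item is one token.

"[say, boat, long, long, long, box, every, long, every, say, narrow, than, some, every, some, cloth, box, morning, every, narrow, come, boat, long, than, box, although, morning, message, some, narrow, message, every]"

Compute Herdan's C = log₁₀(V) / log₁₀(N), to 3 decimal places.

0.740

N = 32, V = 13.
log₁₀(V) = 1.113943, log₁₀(N) = 1.505150
C = 1.113943 / 1.505150 = 0.740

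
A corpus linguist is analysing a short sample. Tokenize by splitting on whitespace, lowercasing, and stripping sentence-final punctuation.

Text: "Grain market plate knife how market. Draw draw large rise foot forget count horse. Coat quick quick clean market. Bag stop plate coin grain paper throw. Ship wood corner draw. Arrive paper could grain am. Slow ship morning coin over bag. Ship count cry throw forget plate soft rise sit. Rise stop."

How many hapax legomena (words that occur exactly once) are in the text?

Frequencies: grain:3, market:3, plate:3, draw:3, rise:3, ship:3, forget:2, count:2, quick:2, bag:2, stop:2, coin:2, paper:2, throw:2, knife:1, how:1, large:1, foot:1, horse:1, coat:1, … (12 more, each freq 1)
Hapax (freq=1): am, arrive, clean, coat, corner, could, cry, foot, horse, how, knife, large, morning, over, sit, slow, soft, wood

18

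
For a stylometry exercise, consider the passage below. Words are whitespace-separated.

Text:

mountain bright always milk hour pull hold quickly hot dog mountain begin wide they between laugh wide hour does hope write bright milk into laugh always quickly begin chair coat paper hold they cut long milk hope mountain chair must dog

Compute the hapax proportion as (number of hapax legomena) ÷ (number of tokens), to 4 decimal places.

Frequencies: mountain:3, milk:3, bright:2, always:2, hour:2, hold:2, quickly:2, dog:2, begin:2, wide:2, they:2, laugh:2, hope:2, chair:2, pull:1, hot:1, between:1, does:1, write:1, into:1, … (5 more, each freq 1)
Hapax count = 11; token count = 41.
Ratio = 11 / 41 = 0.2683

0.2683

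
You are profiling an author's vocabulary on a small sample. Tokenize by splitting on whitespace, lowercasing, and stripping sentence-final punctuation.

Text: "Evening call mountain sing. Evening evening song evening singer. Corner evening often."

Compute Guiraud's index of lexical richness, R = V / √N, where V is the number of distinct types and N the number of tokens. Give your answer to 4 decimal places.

N = 12, V = 8.
√N = 3.464102
R = 8 / 3.464102 = 2.3094

2.3094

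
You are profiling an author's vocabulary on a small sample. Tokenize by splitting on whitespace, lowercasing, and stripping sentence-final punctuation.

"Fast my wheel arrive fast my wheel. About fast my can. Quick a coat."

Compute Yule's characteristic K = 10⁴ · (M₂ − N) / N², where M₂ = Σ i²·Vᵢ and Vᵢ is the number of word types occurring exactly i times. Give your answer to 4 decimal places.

Frequencies: fast:3, my:3, wheel:2, arrive:1, about:1, can:1, quick:1, a:1, coat:1
N = 14. Frequency spectrum: V_1=6, V_2=1, V_3=2
M₂ = 1²·6 + 2²·1 + 3²·2 = 28
K = 10000 × (28 − 14) / 14² = 714.2857

714.2857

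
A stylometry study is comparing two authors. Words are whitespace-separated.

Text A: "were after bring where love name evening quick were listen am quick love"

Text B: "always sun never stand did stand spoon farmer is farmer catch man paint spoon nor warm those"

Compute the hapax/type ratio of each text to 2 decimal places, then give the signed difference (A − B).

A: hapax=7, V=10, ratio=0.70
B: hapax=11, V=14, ratio=0.79
Difference = 0.70 − 0.79 = -0.09

-0.09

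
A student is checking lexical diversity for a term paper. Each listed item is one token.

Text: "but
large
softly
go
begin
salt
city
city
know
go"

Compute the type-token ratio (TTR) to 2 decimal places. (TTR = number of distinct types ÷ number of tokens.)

N = 10 tokens, V = 8 types.
TTR = V / N = 8 / 10 = 0.80

0.80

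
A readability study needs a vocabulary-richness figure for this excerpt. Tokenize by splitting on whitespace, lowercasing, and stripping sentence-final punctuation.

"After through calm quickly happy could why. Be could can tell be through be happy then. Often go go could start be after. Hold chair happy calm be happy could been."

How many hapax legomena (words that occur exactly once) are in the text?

Frequencies: be:5, happy:4, could:4, after:2, through:2, calm:2, go:2, quickly:1, why:1, can:1, tell:1, then:1, often:1, start:1, hold:1, chair:1, been:1
Hapax (freq=1): been, can, chair, hold, often, quickly, start, tell, then, why

10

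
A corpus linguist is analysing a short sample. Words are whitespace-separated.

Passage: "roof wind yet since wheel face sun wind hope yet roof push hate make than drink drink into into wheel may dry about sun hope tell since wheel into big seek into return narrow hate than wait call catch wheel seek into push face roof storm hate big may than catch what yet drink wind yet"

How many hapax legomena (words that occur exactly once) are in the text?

Frequencies: into:5, yet:4, wheel:4, roof:3, wind:3, hate:3, than:3, drink:3, since:2, face:2, sun:2, hope:2, push:2, may:2, big:2, seek:2, catch:2, make:1, dry:1, about:1, … (7 more, each freq 1)
Hapax (freq=1): about, call, dry, make, narrow, return, storm, tell, wait, what

10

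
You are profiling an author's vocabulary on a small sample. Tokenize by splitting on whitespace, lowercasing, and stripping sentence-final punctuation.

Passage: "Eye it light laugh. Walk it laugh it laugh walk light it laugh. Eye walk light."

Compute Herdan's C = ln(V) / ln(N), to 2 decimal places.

0.58

N = 16, V = 5.
ln(V) = 1.609438, ln(N) = 2.772589
C = 1.609438 / 2.772589 = 0.58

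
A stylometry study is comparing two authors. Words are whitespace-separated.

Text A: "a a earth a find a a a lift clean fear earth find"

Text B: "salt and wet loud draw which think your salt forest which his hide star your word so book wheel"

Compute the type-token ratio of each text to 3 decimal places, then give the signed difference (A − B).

-0.380

TTR(A) = 6/13 = 0.462
TTR(B) = 16/19 = 0.842
Difference = 0.462 − 0.842 = -0.380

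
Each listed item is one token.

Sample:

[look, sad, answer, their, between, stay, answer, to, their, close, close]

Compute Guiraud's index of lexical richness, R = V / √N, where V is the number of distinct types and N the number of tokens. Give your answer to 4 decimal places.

N = 11, V = 8.
√N = 3.316625
R = 8 / 3.316625 = 2.4121

2.4121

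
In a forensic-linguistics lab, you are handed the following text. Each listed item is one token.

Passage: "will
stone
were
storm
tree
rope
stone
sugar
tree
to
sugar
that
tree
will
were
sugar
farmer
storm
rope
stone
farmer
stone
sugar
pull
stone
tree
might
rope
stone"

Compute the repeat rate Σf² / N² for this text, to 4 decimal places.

0.1153

Frequencies: stone:6, tree:4, sugar:4, rope:3, will:2, were:2, storm:2, farmer:2, to:1, that:1, pull:1, might:1
Σf² = 97; N² = 841
Repeat rate = 97 / 841 = 0.1153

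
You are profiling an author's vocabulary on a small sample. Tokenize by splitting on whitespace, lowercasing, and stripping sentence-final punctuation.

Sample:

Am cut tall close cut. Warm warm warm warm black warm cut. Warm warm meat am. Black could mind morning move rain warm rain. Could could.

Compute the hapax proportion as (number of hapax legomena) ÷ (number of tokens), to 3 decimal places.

0.231

Frequencies: warm:8, cut:3, could:3, am:2, black:2, rain:2, tall:1, close:1, meat:1, mind:1, morning:1, move:1
Hapax count = 6; token count = 26.
Ratio = 6 / 26 = 0.231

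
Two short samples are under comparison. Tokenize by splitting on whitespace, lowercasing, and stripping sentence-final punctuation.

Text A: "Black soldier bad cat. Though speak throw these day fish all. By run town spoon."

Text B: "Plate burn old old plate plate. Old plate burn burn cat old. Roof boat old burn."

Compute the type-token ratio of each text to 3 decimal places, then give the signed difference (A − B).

TTR(A) = 15/15 = 1.000
TTR(B) = 6/16 = 0.375
Difference = 1.000 − 0.375 = 0.625

0.625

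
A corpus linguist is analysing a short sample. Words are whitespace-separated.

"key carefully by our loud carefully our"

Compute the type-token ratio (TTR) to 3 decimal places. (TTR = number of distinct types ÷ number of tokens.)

0.714

N = 7 tokens, V = 5 types.
TTR = V / N = 5 / 7 = 0.714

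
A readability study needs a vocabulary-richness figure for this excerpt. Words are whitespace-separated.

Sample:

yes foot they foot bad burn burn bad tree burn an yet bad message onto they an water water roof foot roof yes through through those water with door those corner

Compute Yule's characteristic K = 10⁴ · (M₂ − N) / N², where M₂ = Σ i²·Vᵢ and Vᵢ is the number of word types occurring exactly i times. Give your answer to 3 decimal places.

374.610

Frequencies: foot:3, bad:3, burn:3, water:3, yes:2, they:2, an:2, roof:2, through:2, those:2, tree:1, yet:1, message:1, onto:1, with:1, door:1, corner:1
N = 31. Frequency spectrum: V_1=7, V_2=6, V_3=4
M₂ = 1²·7 + 2²·6 + 3²·4 = 67
K = 10000 × (67 − 31) / 31² = 374.610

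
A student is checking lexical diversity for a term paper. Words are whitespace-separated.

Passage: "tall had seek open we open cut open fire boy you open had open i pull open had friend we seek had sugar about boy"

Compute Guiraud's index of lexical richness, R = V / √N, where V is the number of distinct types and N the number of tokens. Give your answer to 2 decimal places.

N = 25, V = 14.
√N = 5.000000
R = 14 / 5.000000 = 2.80

2.80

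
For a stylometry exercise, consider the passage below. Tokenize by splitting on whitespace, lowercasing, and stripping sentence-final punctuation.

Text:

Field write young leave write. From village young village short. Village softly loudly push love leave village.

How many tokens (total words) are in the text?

Tokens: field, write, young, leave, write, from, village, young, village, short, village, softly, loudly, push, love, leave, village
N = 17

17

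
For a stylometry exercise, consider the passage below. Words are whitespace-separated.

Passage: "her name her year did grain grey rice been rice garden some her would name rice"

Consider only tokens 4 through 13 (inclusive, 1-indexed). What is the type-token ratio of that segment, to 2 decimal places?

Segment tokens 4–13: year, did, grain, grey, rice, been, rice, garden, some, her
Segment N = 10, segment V = 9.
TTR = 9 / 10 = 0.90

0.90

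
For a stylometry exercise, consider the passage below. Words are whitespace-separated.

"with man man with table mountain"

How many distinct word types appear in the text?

4

Distinct types: {man, mountain, table, with}
V = 4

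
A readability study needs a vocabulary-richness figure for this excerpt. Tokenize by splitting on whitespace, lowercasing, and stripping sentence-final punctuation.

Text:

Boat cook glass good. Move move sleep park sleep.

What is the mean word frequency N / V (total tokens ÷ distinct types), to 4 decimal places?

N = 9 tokens, V = 7 types.
Mean frequency = N / V = 9 / 7 = 1.2857

1.2857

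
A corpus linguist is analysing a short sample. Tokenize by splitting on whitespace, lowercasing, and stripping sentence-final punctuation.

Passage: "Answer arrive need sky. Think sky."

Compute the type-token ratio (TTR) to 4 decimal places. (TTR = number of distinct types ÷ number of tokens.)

0.8333

N = 6 tokens, V = 5 types.
TTR = V / N = 5 / 6 = 0.8333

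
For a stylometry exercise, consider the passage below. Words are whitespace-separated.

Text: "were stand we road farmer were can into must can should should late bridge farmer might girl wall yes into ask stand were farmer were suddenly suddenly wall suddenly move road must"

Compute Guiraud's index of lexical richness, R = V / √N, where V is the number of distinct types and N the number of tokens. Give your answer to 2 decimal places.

N = 32, V = 18.
√N = 5.656854
R = 18 / 5.656854 = 3.18

3.18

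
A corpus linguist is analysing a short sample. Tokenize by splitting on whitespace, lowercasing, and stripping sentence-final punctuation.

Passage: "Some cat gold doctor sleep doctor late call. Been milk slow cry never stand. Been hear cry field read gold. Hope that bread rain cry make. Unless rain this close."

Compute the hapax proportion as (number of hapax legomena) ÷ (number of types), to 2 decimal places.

0.79

Frequencies: cry:3, gold:2, doctor:2, been:2, rain:2, some:1, cat:1, sleep:1, late:1, call:1, milk:1, slow:1, never:1, stand:1, hear:1, field:1, read:1, hope:1, that:1, bread:1, … (4 more, each freq 1)
Hapax count = 19; type count = 24.
Ratio = 19 / 24 = 0.79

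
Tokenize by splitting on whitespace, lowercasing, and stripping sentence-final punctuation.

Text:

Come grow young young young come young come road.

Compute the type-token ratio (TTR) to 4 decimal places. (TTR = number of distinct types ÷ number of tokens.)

0.4444

N = 9 tokens, V = 4 types.
TTR = V / N = 4 / 9 = 0.4444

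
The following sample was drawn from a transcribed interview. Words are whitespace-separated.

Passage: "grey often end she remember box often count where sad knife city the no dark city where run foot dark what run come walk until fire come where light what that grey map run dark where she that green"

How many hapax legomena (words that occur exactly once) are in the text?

Frequencies: where:4, dark:3, run:3, grey:2, often:2, she:2, city:2, what:2, come:2, that:2, end:1, remember:1, box:1, count:1, sad:1, knife:1, the:1, no:1, foot:1, walk:1, … (5 more, each freq 1)
Hapax (freq=1): box, count, end, fire, foot, green, knife, light, map, no, remember, sad, the, until, walk

15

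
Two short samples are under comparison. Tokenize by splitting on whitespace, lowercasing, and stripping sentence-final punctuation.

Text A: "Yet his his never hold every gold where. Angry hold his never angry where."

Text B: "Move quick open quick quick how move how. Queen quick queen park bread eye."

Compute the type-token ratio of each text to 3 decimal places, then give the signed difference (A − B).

0.000

TTR(A) = 8/14 = 0.571
TTR(B) = 8/14 = 0.571
Difference = 0.571 − 0.571 = 0.000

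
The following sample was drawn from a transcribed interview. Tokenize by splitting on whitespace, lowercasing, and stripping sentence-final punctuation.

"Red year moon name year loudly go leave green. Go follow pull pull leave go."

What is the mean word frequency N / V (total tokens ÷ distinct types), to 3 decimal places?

1.500

N = 15 tokens, V = 10 types.
Mean frequency = N / V = 15 / 10 = 1.500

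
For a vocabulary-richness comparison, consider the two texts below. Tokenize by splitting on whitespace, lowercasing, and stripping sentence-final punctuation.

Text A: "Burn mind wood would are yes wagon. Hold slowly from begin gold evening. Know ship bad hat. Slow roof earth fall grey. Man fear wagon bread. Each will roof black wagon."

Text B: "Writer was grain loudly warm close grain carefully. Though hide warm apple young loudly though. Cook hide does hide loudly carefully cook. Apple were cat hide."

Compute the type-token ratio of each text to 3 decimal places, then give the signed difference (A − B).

0.326

TTR(A) = 28/31 = 0.903
TTR(B) = 15/26 = 0.577
Difference = 0.903 − 0.577 = 0.326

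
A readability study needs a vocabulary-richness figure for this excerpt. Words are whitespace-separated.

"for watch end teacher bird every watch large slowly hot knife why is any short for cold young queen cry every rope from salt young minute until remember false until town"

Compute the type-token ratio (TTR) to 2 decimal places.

0.84

N = 31 tokens, V = 26 types.
TTR = V / N = 26 / 31 = 0.84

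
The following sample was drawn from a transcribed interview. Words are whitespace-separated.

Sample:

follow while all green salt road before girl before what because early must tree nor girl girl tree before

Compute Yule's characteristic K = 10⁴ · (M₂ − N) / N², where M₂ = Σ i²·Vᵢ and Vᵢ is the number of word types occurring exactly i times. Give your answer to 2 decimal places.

Frequencies: before:3, girl:3, tree:2, follow:1, while:1, all:1, green:1, salt:1, road:1, what:1, because:1, early:1, must:1, nor:1
N = 19. Frequency spectrum: V_1=11, V_2=1, V_3=2
M₂ = 1²·11 + 2²·1 + 3²·2 = 33
K = 10000 × (33 − 19) / 19² = 387.81

387.81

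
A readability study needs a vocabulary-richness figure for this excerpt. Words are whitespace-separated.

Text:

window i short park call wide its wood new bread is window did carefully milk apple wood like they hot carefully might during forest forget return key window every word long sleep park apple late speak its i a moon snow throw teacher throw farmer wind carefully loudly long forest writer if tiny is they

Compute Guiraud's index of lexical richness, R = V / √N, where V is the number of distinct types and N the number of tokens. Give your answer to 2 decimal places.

5.53

N = 55, V = 41.
√N = 7.416198
R = 41 / 7.416198 = 5.53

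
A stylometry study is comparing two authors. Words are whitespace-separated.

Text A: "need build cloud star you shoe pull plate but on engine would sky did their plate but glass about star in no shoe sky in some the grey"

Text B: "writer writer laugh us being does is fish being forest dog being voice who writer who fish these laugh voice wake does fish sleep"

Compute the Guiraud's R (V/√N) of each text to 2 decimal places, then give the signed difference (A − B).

A: V=22, N=28, R=4.16
B: V=14, N=24, R=2.86
Difference = 4.16 − 2.86 = 1.30

1.30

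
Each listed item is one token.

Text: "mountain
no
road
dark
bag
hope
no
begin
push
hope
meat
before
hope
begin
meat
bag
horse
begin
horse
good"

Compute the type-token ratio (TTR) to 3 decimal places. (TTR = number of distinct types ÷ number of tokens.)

N = 20 tokens, V = 12 types.
TTR = V / N = 12 / 20 = 0.600

0.600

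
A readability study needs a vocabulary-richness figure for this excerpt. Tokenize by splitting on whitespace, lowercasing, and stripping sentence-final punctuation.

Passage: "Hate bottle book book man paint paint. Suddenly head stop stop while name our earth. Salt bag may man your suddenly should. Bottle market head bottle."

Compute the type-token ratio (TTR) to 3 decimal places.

0.692

N = 26 tokens, V = 18 types.
TTR = V / N = 18 / 26 = 0.692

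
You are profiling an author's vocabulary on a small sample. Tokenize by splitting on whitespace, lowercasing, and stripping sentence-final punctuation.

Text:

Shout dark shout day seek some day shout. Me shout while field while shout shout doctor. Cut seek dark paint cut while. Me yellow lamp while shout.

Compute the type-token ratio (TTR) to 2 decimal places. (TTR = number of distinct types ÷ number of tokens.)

N = 27 tokens, V = 13 types.
TTR = V / N = 13 / 27 = 0.48

0.48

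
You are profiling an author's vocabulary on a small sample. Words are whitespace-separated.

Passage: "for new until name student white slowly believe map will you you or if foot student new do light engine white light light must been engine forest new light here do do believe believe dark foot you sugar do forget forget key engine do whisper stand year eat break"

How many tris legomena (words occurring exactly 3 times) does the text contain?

Frequencies: do:5, light:4, new:3, believe:3, you:3, engine:3, student:2, white:2, foot:2, forget:2, for:1, until:1, name:1, slowly:1, map:1, will:1, or:1, if:1, must:1, been:1, … (10 more, each freq 1)
Words with frequency 3: believe, engine, new, you

4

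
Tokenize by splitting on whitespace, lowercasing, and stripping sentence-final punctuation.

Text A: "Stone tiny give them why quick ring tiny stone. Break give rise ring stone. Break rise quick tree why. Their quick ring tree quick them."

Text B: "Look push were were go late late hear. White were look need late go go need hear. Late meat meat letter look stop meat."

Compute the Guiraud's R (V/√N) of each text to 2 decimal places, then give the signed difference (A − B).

A: V=11, N=25, R=2.20
B: V=11, N=24, R=2.25
Difference = 2.20 − 2.25 = -0.05

-0.05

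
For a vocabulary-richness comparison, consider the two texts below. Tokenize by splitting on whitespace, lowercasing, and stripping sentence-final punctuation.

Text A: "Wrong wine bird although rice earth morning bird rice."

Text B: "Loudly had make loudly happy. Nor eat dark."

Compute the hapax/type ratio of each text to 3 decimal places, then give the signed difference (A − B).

A: hapax=5, V=7, ratio=0.714
B: hapax=6, V=7, ratio=0.857
Difference = 0.714 − 0.857 = -0.143

-0.143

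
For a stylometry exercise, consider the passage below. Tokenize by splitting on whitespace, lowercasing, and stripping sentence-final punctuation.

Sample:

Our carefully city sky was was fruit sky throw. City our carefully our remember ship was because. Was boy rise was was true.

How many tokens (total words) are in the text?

Tokens: our, carefully, city, sky, was, was, fruit, sky, throw, city, our, carefully, our, remember, ship, was, because, was, boy, rise, was, was, true
N = 23

23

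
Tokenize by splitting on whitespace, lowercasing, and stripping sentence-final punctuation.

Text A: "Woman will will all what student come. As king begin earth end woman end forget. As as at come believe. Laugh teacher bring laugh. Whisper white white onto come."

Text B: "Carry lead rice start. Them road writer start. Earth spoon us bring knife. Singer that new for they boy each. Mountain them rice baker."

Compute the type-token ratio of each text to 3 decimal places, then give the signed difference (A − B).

-0.185

TTR(A) = 20/29 = 0.690
TTR(B) = 21/24 = 0.875
Difference = 0.690 − 0.875 = -0.185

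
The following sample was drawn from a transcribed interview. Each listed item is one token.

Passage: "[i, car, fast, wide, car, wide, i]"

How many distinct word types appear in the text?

4

Distinct types: {car, fast, i, wide}
V = 4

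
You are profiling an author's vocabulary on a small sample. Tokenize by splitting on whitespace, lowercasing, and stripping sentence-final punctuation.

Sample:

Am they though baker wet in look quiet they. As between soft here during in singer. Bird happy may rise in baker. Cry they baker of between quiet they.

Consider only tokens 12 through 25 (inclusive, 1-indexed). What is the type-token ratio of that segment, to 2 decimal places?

Segment tokens 12–25: soft, here, during, in, singer, bird, happy, may, rise, in, baker, cry, they, baker
Segment N = 14, segment V = 12.
TTR = 12 / 14 = 0.86

0.86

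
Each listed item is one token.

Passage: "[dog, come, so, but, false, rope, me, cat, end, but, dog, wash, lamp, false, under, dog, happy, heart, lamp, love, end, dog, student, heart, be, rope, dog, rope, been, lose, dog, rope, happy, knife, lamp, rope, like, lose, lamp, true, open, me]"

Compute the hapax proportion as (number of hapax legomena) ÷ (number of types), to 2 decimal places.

0.57

Frequencies: dog:6, rope:5, lamp:4, but:2, false:2, me:2, end:2, happy:2, heart:2, lose:2, come:1, so:1, cat:1, wash:1, under:1, love:1, student:1, be:1, been:1, knife:1, … (3 more, each freq 1)
Hapax count = 13; type count = 23.
Ratio = 13 / 23 = 0.57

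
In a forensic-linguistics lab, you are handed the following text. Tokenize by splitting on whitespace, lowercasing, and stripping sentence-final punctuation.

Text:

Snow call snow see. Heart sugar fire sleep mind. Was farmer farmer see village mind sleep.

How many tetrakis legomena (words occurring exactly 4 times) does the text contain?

Frequencies: snow:2, see:2, sleep:2, mind:2, farmer:2, call:1, heart:1, sugar:1, fire:1, was:1, village:1
Words with frequency 4: (none)

0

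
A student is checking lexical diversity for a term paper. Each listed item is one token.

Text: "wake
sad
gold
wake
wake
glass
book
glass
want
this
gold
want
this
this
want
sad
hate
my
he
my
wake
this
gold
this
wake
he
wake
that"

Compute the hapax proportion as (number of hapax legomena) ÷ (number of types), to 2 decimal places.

0.27

Frequencies: wake:6, this:5, gold:3, want:3, sad:2, glass:2, my:2, he:2, book:1, hate:1, that:1
Hapax count = 3; type count = 11.
Ratio = 3 / 11 = 0.27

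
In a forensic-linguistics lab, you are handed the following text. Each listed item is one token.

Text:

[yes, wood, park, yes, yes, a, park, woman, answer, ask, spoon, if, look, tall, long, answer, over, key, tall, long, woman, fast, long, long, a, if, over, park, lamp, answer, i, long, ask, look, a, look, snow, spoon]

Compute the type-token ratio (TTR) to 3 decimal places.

0.474

N = 38 tokens, V = 18 types.
TTR = V / N = 18 / 38 = 0.474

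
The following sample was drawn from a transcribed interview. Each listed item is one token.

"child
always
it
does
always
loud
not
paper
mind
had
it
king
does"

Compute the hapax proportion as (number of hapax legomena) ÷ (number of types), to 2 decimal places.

0.70

Frequencies: always:2, it:2, does:2, child:1, loud:1, not:1, paper:1, mind:1, had:1, king:1
Hapax count = 7; type count = 10.
Ratio = 7 / 10 = 0.70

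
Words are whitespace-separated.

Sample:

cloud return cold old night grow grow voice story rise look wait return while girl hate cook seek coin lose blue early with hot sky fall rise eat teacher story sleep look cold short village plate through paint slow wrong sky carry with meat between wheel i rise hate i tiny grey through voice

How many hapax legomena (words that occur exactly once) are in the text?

29

Frequencies: rise:3, return:2, cold:2, grow:2, voice:2, story:2, look:2, hate:2, with:2, sky:2, through:2, i:2, cloud:1, old:1, night:1, wait:1, while:1, girl:1, cook:1, seek:1, … (21 more, each freq 1)
Hapax (freq=1): between, blue, carry, cloud, coin, cook, early, eat, fall, girl, grey, hot, lose, meat, night, old, paint, plate, seek, short, sleep, slow, teacher, tiny, village, wait, wheel, while, wrong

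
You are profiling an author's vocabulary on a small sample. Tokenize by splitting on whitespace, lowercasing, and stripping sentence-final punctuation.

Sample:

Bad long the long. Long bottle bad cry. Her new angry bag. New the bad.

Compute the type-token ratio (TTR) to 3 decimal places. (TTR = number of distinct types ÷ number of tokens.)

0.600

N = 15 tokens, V = 9 types.
TTR = V / N = 9 / 15 = 0.600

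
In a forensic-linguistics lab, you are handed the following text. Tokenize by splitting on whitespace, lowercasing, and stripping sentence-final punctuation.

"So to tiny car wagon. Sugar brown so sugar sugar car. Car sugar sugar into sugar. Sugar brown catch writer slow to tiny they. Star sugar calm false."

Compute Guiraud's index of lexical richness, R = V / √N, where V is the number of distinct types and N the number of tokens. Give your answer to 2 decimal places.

N = 28, V = 15.
√N = 5.291503
R = 15 / 5.291503 = 2.83

2.83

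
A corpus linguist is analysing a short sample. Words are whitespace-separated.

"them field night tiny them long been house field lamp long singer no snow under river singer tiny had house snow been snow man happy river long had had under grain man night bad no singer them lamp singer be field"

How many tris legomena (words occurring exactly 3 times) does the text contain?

5

Frequencies: singer:4, them:3, field:3, long:3, snow:3, had:3, night:2, tiny:2, been:2, house:2, lamp:2, no:2, under:2, river:2, man:2, happy:1, grain:1, bad:1, be:1
Words with frequency 3: field, had, long, snow, them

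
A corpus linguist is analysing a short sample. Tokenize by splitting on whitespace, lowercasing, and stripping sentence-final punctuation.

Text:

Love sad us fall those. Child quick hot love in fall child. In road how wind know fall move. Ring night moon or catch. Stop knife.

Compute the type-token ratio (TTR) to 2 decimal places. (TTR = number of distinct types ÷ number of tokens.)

N = 26 tokens, V = 21 types.
TTR = V / N = 21 / 26 = 0.81

0.81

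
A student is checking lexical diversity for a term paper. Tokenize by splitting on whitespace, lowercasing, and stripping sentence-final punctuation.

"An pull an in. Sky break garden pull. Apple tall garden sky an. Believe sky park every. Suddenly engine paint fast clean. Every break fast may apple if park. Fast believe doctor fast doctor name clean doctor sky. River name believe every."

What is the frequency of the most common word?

4

Frequencies: sky:4, fast:4, an:3, believe:3, every:3, doctor:3, pull:2, break:2, garden:2, apple:2, park:2, clean:2, name:2, in:1, tall:1, suddenly:1, engine:1, paint:1, may:1, if:1, … (1 more, each freq 1)
Most common: 'sky' with frequency 4.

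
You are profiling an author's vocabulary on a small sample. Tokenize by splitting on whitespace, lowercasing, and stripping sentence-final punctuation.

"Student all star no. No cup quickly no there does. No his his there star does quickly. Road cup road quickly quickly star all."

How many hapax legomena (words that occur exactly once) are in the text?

1

Frequencies: no:4, quickly:4, star:3, all:2, cup:2, there:2, does:2, his:2, road:2, student:1
Hapax (freq=1): student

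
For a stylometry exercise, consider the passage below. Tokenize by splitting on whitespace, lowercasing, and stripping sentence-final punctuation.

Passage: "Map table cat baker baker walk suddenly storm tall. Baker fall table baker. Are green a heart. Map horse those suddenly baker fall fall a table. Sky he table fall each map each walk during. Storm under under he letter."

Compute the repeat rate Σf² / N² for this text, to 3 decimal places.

0.065

Frequencies: baker:5, table:4, fall:4, map:3, walk:2, suddenly:2, storm:2, a:2, he:2, each:2, under:2, cat:1, tall:1, are:1, green:1, heart:1, horse:1, those:1, sky:1, during:1, … (1 more, each freq 1)
Σf² = 104; N² = 1600
Repeat rate = 104 / 1600 = 0.065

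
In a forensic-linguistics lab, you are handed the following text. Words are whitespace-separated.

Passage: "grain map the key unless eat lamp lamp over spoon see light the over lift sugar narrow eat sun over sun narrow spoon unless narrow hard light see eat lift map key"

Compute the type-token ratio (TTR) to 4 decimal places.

N = 32 tokens, V = 16 types.
TTR = V / N = 16 / 32 = 0.5000

0.5000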